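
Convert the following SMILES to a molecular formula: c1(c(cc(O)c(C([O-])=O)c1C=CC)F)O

Heavy atoms from the SMILES: 10 C, 1 F, 4 O.
Implicit hydrogens by atom environment:
  5 × C (aromatic): no H
  2 × C: 1 H each → 2
  2 × O: 1 H each → 2
  1 × C: 3 H
  1 × C (aromatic): 1 H
  1 × C: no H
  1 × F: no H
  1 × O: no H
  1 × O (charge -1): no H
  Total hydrogens = 8.
Net charge -1.
Molecular formula: C10H8FO4-

C10H8FO4-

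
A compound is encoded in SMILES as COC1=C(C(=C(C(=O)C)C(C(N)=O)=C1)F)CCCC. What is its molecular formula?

Heavy atoms from the SMILES: 14 C, 1 F, 1 N, 3 O.
Implicit hydrogens by atom environment:
  5 × C (aromatic): no H
  3 × C: 3 H each → 9
  3 × C: 2 H each → 6
  3 × O: no H
  2 × C: no H
  1 × C (aromatic): 1 H
  1 × F: no H
  1 × N: 2 H
  Total hydrogens = 18.
Molecular formula: C14H18FNO3

C14H18FNO3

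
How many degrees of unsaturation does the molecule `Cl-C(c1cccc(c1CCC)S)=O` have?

5

Molecular formula from the SMILES: C10H11ClOS.
DoU = (2C + 2 + N − H − X)/2 = (2·10 + 2 + 0 − 11 − 1)/2 = 10/2 = 5.
(Structurally: 1 ring(s) + 4 π bond(s) = 5.)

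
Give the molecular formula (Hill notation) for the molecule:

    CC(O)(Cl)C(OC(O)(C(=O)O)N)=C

Heavy atoms from the SMILES: 6 C, 1 Cl, 1 N, 5 O.
Implicit hydrogens by atom environment:
  4 × C: no H
  3 × O: 1 H each → 3
  2 × O: no H
  1 × C: 3 H
  1 × C: 2 H
  1 × Cl: no H
  1 × N: 2 H
  Total hydrogens = 10.
Molecular formula: C6H10ClNO5

C6H10ClNO5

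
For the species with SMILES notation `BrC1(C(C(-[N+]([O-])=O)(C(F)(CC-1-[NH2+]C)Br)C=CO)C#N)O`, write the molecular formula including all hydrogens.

C10H13Br2FN3O4+

Heavy atoms from the SMILES: 2 Br, 10 C, 1 F, 3 N, 4 O.
Implicit hydrogens by atom environment:
  4 × C: 1 H each → 4
  4 × C: no H
  2 × Br: no H
  2 × O: 1 H each → 2
  1 × C: 3 H
  1 × C: 2 H
  1 × F: no H
  1 × N (charge +1): 2 H
  1 × N (charge +1): no H
  1 × N: no H
  1 × O: no H
  1 × O (charge -1): no H
  Total hydrogens = 13.
Net charge +1.
Molecular formula: C10H13Br2FN3O4+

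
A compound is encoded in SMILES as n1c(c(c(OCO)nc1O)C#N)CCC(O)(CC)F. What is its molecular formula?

Heavy atoms from the SMILES: 11 C, 1 F, 3 N, 4 O.
Implicit hydrogens by atom environment:
  4 × C: 2 H each → 8
  4 × C (aromatic): no H
  3 × O: 1 H each → 3
  2 × C: no H
  2 × N (aromatic): no H
  1 × C: 3 H
  1 × F: no H
  1 × N: no H
  1 × O: no H
  Total hydrogens = 14.
Molecular formula: C11H14FN3O4

C11H14FN3O4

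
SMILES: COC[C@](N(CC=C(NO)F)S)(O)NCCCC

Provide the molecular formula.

C10H22FN3O3S

Heavy atoms from the SMILES: 10 C, 1 F, 3 N, 3 O, 1 S.
Implicit hydrogens by atom environment:
  5 × C: 2 H each → 10
  2 × C: 3 H each → 6
  2 × C: no H
  2 × N: 1 H each → 2
  2 × O: 1 H each → 2
  1 × C: 1 H
  1 × F: no H
  1 × N: no H
  1 × O: no H
  1 × S: 1 H
  Total hydrogens = 22.
Molecular formula: C10H22FN3O3S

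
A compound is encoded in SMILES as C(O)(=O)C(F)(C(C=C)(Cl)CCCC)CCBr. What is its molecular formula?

Heavy atoms from the SMILES: 1 Br, 11 C, 1 Cl, 1 F, 2 O.
Implicit hydrogens by atom environment:
  6 × C: 2 H each → 12
  3 × C: no H
  1 × Br: no H
  1 × C: 3 H
  1 × C: 1 H
  1 × Cl: no H
  1 × F: no H
  1 × O: 1 H
  1 × O: no H
  Total hydrogens = 17.
Molecular formula: C11H17BrClFO2

C11H17BrClFO2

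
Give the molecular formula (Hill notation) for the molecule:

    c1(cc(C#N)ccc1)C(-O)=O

C8H5NO2

Heavy atoms from the SMILES: 8 C, 1 N, 2 O.
Implicit hydrogens by atom environment:
  4 × C (aromatic): 1 H each → 4
  2 × C (aromatic): no H
  2 × C: no H
  1 × N: no H
  1 × O: 1 H
  1 × O: no H
  Total hydrogens = 5.
Molecular formula: C8H5NO2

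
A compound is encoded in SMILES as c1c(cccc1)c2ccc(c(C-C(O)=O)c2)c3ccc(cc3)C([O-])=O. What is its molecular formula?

Heavy atoms from the SMILES: 21 C, 4 O.
Implicit hydrogens by atom environment:
  12 × C (aromatic): 1 H each → 12
  6 × C (aromatic): no H
  2 × C: no H
  2 × O: no H
  1 × C: 2 H
  1 × O: 1 H
  1 × O (charge -1): no H
  Total hydrogens = 15.
Net charge -1.
Molecular formula: C21H15O4-

C21H15O4-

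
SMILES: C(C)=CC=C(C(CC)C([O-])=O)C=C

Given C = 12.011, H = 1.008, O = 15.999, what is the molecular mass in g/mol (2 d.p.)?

Molecular formula: C11H15O2-.
M = 11×12.011 + 15×1.008 + 2×15.999 = 179.24 g/mol.

179.24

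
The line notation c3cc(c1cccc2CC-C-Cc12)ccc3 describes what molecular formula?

C16H16

Heavy atoms from the SMILES: 16 C.
Implicit hydrogens by atom environment:
  8 × C (aromatic): 1 H each → 8
  4 × C: 2 H each → 8
  4 × C (aromatic): no H
  Total hydrogens = 16.
Molecular formula: C16H16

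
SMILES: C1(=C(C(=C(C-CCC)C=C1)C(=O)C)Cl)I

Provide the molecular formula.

C12H14ClIO

Heavy atoms from the SMILES: 12 C, 1 Cl, 1 I, 1 O.
Implicit hydrogens by atom environment:
  4 × C (aromatic): no H
  3 × C: 2 H each → 6
  2 × C: 3 H each → 6
  2 × C (aromatic): 1 H each → 2
  1 × C: no H
  1 × Cl: no H
  1 × I: no H
  1 × O: no H
  Total hydrogens = 14.
Molecular formula: C12H14ClIO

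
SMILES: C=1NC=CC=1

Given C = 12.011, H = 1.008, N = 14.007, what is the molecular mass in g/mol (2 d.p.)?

67.09

Molecular formula: C4H5N.
M = 4×12.011 + 5×1.008 + 1×14.007 = 67.09 g/mol.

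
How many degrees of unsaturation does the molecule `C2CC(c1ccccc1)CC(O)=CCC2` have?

6

Molecular formula from the SMILES: C14H18O.
DoU = (2C + 2 + N − H − X)/2 = (2·14 + 2 + 0 − 18 − 0)/2 = 12/2 = 6.
(Structurally: 2 ring(s) + 4 π bond(s) = 6.)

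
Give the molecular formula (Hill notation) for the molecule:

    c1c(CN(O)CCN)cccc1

Heavy atoms from the SMILES: 9 C, 2 N, 1 O.
Implicit hydrogens by atom environment:
  5 × C (aromatic): 1 H each → 5
  3 × C: 2 H each → 6
  1 × C (aromatic): no H
  1 × N: 2 H
  1 × N: no H
  1 × O: 1 H
  Total hydrogens = 14.
Molecular formula: C9H14N2O

C9H14N2O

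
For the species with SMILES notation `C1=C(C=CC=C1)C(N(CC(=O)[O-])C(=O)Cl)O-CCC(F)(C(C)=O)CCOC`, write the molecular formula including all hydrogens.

C18H22ClFNO6-

Heavy atoms from the SMILES: 18 C, 1 Cl, 1 F, 1 N, 6 O.
Implicit hydrogens by atom environment:
  5 × C: 2 H each → 10
  5 × C (aromatic): 1 H each → 5
  5 × O: no H
  4 × C: no H
  2 × C: 3 H each → 6
  1 × C: 1 H
  1 × C (aromatic): no H
  1 × Cl: no H
  1 × F: no H
  1 × N: no H
  1 × O (charge -1): no H
  Total hydrogens = 22.
Net charge -1.
Molecular formula: C18H22ClFNO6-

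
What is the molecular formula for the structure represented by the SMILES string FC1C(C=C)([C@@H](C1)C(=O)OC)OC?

Heavy atoms from the SMILES: 9 C, 1 F, 3 O.
Implicit hydrogens by atom environment:
  3 × C: 1 H each → 3
  3 × O: no H
  2 × C: 3 H each → 6
  2 × C: 2 H each → 4
  2 × C: no H
  1 × F: no H
  Total hydrogens = 13.
Molecular formula: C9H13FO3

C9H13FO3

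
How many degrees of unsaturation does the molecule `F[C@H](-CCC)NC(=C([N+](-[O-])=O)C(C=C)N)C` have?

3

Molecular formula from the SMILES: C10H18FN3O2.
DoU = (2C + 2 + N − H − X)/2 = (2·10 + 2 + 3 − 18 − 1)/2 = 6/2 = 3.
(Structurally: 0 ring(s) + 3 π bond(s) = 3.)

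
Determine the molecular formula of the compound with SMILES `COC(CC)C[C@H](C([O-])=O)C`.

C8H15O3-

Heavy atoms from the SMILES: 8 C, 3 O.
Implicit hydrogens by atom environment:
  3 × C: 3 H each → 9
  2 × C: 2 H each → 4
  2 × C: 1 H each → 2
  2 × O: no H
  1 × C: no H
  1 × O (charge -1): no H
  Total hydrogens = 15.
Net charge -1.
Molecular formula: C8H15O3-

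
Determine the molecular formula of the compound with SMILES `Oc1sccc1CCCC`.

C8H12OS

Heavy atoms from the SMILES: 8 C, 1 O, 1 S.
Implicit hydrogens by atom environment:
  3 × C: 2 H each → 6
  2 × C (aromatic): 1 H each → 2
  2 × C (aromatic): no H
  1 × C: 3 H
  1 × O: 1 H
  1 × S (aromatic): no H
  Total hydrogens = 12.
Molecular formula: C8H12OS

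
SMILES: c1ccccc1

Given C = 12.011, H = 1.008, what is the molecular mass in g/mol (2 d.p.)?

78.11

Molecular formula: C6H6.
M = 6×12.011 + 6×1.008 = 78.11 g/mol.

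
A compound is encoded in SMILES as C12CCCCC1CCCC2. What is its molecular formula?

Heavy atoms from the SMILES: 10 C.
Implicit hydrogens by atom environment:
  8 × C: 2 H each → 16
  2 × C: 1 H each → 2
  Total hydrogens = 18.
Molecular formula: C10H18

C10H18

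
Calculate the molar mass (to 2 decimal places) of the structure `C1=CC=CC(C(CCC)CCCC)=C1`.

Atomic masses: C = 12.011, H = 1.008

190.33

Molecular formula: C14H22.
M = 14×12.011 + 22×1.008 = 190.33 g/mol.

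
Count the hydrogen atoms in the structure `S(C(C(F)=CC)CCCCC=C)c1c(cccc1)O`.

Hydrogens are implicit in SMILES; fill each atom to its normal valence:
  5 × C: 2 H each → 10
  4 × C (aromatic): 1 H each → 4
  3 × C: 1 H each → 3
  2 × C (aromatic): no H
  1 × C: 3 H
  1 × C: no H
  1 × F: no H
  1 × O: 1 H
  1 × S: no H
  Total hydrogens = 21.

21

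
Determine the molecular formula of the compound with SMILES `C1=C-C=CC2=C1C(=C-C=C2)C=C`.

Heavy atoms from the SMILES: 12 C.
Implicit hydrogens by atom environment:
  7 × C (aromatic): 1 H each → 7
  3 × C (aromatic): no H
  1 × C: 2 H
  1 × C: 1 H
  Total hydrogens = 10.
Molecular formula: C12H10

C12H10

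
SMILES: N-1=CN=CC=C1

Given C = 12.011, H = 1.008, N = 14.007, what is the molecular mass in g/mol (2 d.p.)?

Molecular formula: C4H4N2.
M = 4×12.011 + 4×1.008 + 2×14.007 = 80.09 g/mol.

80.09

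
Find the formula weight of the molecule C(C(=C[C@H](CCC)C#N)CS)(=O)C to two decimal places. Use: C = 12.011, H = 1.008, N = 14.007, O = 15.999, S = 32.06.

197.30

Molecular formula: C10H15NOS.
M = 10×12.011 + 15×1.008 + 1×14.007 + 1×15.999 + 1×32.06 = 197.30 g/mol.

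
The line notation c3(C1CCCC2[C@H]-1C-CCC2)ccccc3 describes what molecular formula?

C16H22

Heavy atoms from the SMILES: 16 C.
Implicit hydrogens by atom environment:
  7 × C: 2 H each → 14
  5 × C (aromatic): 1 H each → 5
  3 × C: 1 H each → 3
  1 × C (aromatic): no H
  Total hydrogens = 22.
Molecular formula: C16H22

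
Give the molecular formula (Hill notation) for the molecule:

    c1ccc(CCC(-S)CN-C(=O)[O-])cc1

Heavy atoms from the SMILES: 11 C, 1 N, 2 O, 1 S.
Implicit hydrogens by atom environment:
  5 × C (aromatic): 1 H each → 5
  3 × C: 2 H each → 6
  1 × C: 1 H
  1 × C: no H
  1 × C (aromatic): no H
  1 × N: 1 H
  1 × O: no H
  1 × O (charge -1): no H
  1 × S: 1 H
  Total hydrogens = 14.
Net charge -1.
Molecular formula: C11H14NO2S-

C11H14NO2S-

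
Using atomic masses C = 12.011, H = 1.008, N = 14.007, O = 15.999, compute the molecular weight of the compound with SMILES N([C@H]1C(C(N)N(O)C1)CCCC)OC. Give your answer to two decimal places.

203.29

Molecular formula: C9H21N3O2.
M = 9×12.011 + 21×1.008 + 3×14.007 + 2×15.999 = 203.29 g/mol.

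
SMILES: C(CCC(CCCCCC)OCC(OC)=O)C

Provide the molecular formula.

Heavy atoms from the SMILES: 14 C, 3 O.
Implicit hydrogens by atom environment:
  9 × C: 2 H each → 18
  3 × C: 3 H each → 9
  3 × O: no H
  1 × C: 1 H
  1 × C: no H
  Total hydrogens = 28.
Molecular formula: C14H28O3

C14H28O3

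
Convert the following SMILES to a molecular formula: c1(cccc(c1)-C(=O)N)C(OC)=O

C9H9NO3

Heavy atoms from the SMILES: 9 C, 1 N, 3 O.
Implicit hydrogens by atom environment:
  4 × C (aromatic): 1 H each → 4
  3 × O: no H
  2 × C (aromatic): no H
  2 × C: no H
  1 × C: 3 H
  1 × N: 2 H
  Total hydrogens = 9.
Molecular formula: C9H9NO3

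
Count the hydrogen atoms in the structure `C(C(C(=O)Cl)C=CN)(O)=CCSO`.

Hydrogens are implicit in SMILES; fill each atom to its normal valence:
  4 × C: 1 H each → 4
  2 × C: no H
  2 × O: 1 H each → 2
  1 × C: 2 H
  1 × Cl: no H
  1 × N: 2 H
  1 × O: no H
  1 × S: no H
  Total hydrogens = 10.

10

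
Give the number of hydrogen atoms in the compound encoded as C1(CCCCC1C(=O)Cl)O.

Hydrogens are implicit in SMILES; fill each atom to its normal valence:
  4 × C: 2 H each → 8
  2 × C: 1 H each → 2
  1 × C: no H
  1 × Cl: no H
  1 × O: 1 H
  1 × O: no H
  Total hydrogens = 11.

11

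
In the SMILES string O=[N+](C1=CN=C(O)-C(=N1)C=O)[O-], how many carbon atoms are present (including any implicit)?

5

The symbol for carbon appears 5 times in the SMILES.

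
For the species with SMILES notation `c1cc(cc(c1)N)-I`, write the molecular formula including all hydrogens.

Heavy atoms from the SMILES: 6 C, 1 I, 1 N.
Implicit hydrogens by atom environment:
  4 × C (aromatic): 1 H each → 4
  2 × C (aromatic): no H
  1 × I: no H
  1 × N: 2 H
  Total hydrogens = 6.
Molecular formula: C6H6IN

C6H6IN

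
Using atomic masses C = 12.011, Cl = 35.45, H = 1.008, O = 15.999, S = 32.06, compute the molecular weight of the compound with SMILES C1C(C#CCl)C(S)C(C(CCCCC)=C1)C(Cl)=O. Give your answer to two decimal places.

305.26

Molecular formula: C14H18Cl2OS.
M = 14×12.011 + 2×35.45 + 18×1.008 + 1×15.999 + 1×32.06 = 305.26 g/mol.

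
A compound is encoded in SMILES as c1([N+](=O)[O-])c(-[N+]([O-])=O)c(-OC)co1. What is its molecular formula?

C5H4N2O6

Heavy atoms from the SMILES: 5 C, 2 N, 6 O.
Implicit hydrogens by atom environment:
  3 × C (aromatic): no H
  3 × O: no H
  2 × N (charge +1): no H
  2 × O (charge -1): no H
  1 × C: 3 H
  1 × C (aromatic): 1 H
  1 × O (aromatic): no H
  Total hydrogens = 4.
Molecular formula: C5H4N2O6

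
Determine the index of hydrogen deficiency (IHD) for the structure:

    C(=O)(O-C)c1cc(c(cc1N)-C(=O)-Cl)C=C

Molecular formula from the SMILES: C11H10ClNO3.
DoU = (2C + 2 + N − H − X)/2 = (2·11 + 2 + 1 − 10 − 1)/2 = 14/2 = 7.
(Structurally: 1 ring(s) + 6 π bond(s) = 7.)

7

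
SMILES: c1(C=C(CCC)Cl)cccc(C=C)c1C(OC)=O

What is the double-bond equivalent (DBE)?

Molecular formula from the SMILES: C15H17ClO2.
DoU = (2C + 2 + N − H − X)/2 = (2·15 + 2 + 0 − 17 − 1)/2 = 14/2 = 7.
(Structurally: 1 ring(s) + 6 π bond(s) = 7.)

7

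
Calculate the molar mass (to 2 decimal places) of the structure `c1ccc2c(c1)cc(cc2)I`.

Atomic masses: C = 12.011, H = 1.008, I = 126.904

Molecular formula: C10H7I.
M = 10×12.011 + 7×1.008 + 1×126.904 = 254.07 g/mol.

254.07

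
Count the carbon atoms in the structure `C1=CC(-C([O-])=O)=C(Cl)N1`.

The symbol for carbon appears 5 times in the SMILES. (Cl is a single chlorine, not C + l.)

5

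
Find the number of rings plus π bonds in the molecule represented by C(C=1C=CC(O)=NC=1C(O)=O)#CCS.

7

Molecular formula from the SMILES: C9H7NO3S.
DoU = (2C + 2 + N − H − X)/2 = (2·9 + 2 + 1 − 7 − 0)/2 = 14/2 = 7.
(Structurally: 1 ring(s) + 6 π bond(s) = 7.)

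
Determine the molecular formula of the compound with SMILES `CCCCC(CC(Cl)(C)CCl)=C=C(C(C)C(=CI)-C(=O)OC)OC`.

Heavy atoms from the SMILES: 18 C, 2 Cl, 1 I, 3 O.
Implicit hydrogens by atom environment:
  6 × C: no H
  5 × C: 3 H each → 15
  5 × C: 2 H each → 10
  3 × O: no H
  2 × C: 1 H each → 2
  2 × Cl: no H
  1 × I: no H
  Total hydrogens = 27.
Molecular formula: C18H27Cl2IO3

C18H27Cl2IO3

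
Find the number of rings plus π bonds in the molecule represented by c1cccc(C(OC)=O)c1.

Molecular formula from the SMILES: C8H8O2.
DoU = (2C + 2 + N − H − X)/2 = (2·8 + 2 + 0 − 8 − 0)/2 = 10/2 = 5.
(Structurally: 1 ring(s) + 4 π bond(s) = 5.)

5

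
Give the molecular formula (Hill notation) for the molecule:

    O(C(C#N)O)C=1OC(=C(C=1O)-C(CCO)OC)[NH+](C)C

Heavy atoms from the SMILES: 12 C, 2 N, 6 O.
Implicit hydrogens by atom environment:
  4 × C (aromatic): no H
  3 × C: 3 H each → 9
  3 × O: 1 H each → 3
  2 × C: 2 H each → 4
  2 × C: 1 H each → 2
  2 × O: no H
  1 × C: no H
  1 × N (charge +1): 1 H
  1 × N: no H
  1 × O (aromatic): no H
  Total hydrogens = 19.
Net charge +1.
Molecular formula: C12H19N2O6+

C12H19N2O6+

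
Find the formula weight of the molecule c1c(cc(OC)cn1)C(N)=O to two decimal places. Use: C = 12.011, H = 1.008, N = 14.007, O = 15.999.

Molecular formula: C7H8N2O2.
M = 7×12.011 + 8×1.008 + 2×14.007 + 2×15.999 = 152.15 g/mol.

152.15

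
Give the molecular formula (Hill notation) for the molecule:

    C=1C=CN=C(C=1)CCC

Heavy atoms from the SMILES: 8 C, 1 N.
Implicit hydrogens by atom environment:
  4 × C (aromatic): 1 H each → 4
  2 × C: 2 H each → 4
  1 × C: 3 H
  1 × C (aromatic): no H
  1 × N (aromatic): no H
  Total hydrogens = 11.
Molecular formula: C8H11N

C8H11N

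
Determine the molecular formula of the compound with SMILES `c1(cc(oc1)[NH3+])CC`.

C6H10NO+

Heavy atoms from the SMILES: 6 C, 1 N, 1 O.
Implicit hydrogens by atom environment:
  2 × C (aromatic): 1 H each → 2
  2 × C (aromatic): no H
  1 × C: 3 H
  1 × C: 2 H
  1 × N (charge +1): 3 H
  1 × O (aromatic): no H
  Total hydrogens = 10.
Net charge +1.
Molecular formula: C6H10NO+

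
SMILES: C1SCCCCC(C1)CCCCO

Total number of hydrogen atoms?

22

Hydrogens are implicit in SMILES; fill each atom to its normal valence:
  10 × C: 2 H each → 20
  1 × C: 1 H
  1 × O: 1 H
  1 × S: no H
  Total hydrogens = 22.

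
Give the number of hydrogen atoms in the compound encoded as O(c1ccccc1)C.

8

Hydrogens are implicit in SMILES; fill each atom to its normal valence:
  5 × C (aromatic): 1 H each → 5
  1 × C: 3 H
  1 × C (aromatic): no H
  1 × O: no H
  Total hydrogens = 8.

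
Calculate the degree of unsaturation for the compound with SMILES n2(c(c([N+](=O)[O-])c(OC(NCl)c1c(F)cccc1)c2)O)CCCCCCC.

Molecular formula from the SMILES: C18H23ClFN3O4.
DoU = (2C + 2 + N − H − X)/2 = (2·18 + 2 + 3 − 23 − 2)/2 = 16/2 = 8.
(Structurally: 2 ring(s) + 6 π bond(s) = 8.)

8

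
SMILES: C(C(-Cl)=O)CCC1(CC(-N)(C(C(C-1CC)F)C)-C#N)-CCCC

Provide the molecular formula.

Heavy atoms from the SMILES: 18 C, 1 Cl, 1 F, 2 N, 1 O.
Implicit hydrogens by atom environment:
  8 × C: 2 H each → 16
  4 × C: no H
  3 × C: 3 H each → 9
  3 × C: 1 H each → 3
  1 × Cl: no H
  1 × F: no H
  1 × N: 2 H
  1 × N: no H
  1 × O: no H
  Total hydrogens = 30.
Molecular formula: C18H30ClFN2O

C18H30ClFN2O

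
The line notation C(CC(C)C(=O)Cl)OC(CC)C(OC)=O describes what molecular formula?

C10H17ClO4

Heavy atoms from the SMILES: 10 C, 1 Cl, 4 O.
Implicit hydrogens by atom environment:
  4 × O: no H
  3 × C: 3 H each → 9
  3 × C: 2 H each → 6
  2 × C: 1 H each → 2
  2 × C: no H
  1 × Cl: no H
  Total hydrogens = 17.
Molecular formula: C10H17ClO4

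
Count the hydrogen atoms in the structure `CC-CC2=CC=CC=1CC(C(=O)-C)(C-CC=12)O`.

20

Hydrogens are implicit in SMILES; fill each atom to its normal valence:
  5 × C: 2 H each → 10
  3 × C (aromatic): 1 H each → 3
  3 × C (aromatic): no H
  2 × C: 3 H each → 6
  2 × C: no H
  1 × O: 1 H
  1 × O: no H
  Total hydrogens = 20.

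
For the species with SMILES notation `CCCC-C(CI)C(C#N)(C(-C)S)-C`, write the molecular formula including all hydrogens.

C11H20INS

Heavy atoms from the SMILES: 11 C, 1 I, 1 N, 1 S.
Implicit hydrogens by atom environment:
  4 × C: 2 H each → 8
  3 × C: 3 H each → 9
  2 × C: 1 H each → 2
  2 × C: no H
  1 × I: no H
  1 × N: no H
  1 × S: 1 H
  Total hydrogens = 20.
Molecular formula: C11H20INS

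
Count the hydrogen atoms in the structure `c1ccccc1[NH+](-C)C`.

Hydrogens are implicit in SMILES; fill each atom to its normal valence:
  5 × C (aromatic): 1 H each → 5
  2 × C: 3 H each → 6
  1 × C (aromatic): no H
  1 × N (charge +1): 1 H
  Total hydrogens = 12.

12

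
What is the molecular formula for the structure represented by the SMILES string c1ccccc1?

Heavy atoms from the SMILES: 6 C.
Implicit hydrogens by atom environment:
  6 × C (aromatic): 1 H each → 6
  Total hydrogens = 6.
Molecular formula: C6H6

C6H6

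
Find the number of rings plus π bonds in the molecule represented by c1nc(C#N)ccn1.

6

Molecular formula from the SMILES: C5H3N3.
DoU = (2C + 2 + N − H − X)/2 = (2·5 + 2 + 3 − 3 − 0)/2 = 12/2 = 6.
(Structurally: 1 ring(s) + 5 π bond(s) = 6.)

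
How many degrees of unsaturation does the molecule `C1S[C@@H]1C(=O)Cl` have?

Molecular formula from the SMILES: C3H3ClOS.
DoU = (2C + 2 + N − H − X)/2 = (2·3 + 2 + 0 − 3 − 1)/2 = 4/2 = 2.
(Structurally: 1 ring(s) + 1 π bond(s) = 2.)

2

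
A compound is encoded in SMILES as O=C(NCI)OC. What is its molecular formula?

C3H6INO2

Heavy atoms from the SMILES: 3 C, 1 I, 1 N, 2 O.
Implicit hydrogens by atom environment:
  2 × O: no H
  1 × C: 3 H
  1 × C: 2 H
  1 × C: no H
  1 × I: no H
  1 × N: 1 H
  Total hydrogens = 6.
Molecular formula: C3H6INO2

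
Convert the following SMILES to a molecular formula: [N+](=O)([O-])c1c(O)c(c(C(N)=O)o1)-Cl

Heavy atoms from the SMILES: 5 C, 1 Cl, 2 N, 5 O.
Implicit hydrogens by atom environment:
  4 × C (aromatic): no H
  2 × O: no H
  1 × C: no H
  1 × Cl: no H
  1 × N: 2 H
  1 × N (charge +1): no H
  1 × O: 1 H
  1 × O (aromatic): no H
  1 × O (charge -1): no H
  Total hydrogens = 3.
Molecular formula: C5H3ClN2O5

C5H3ClN2O5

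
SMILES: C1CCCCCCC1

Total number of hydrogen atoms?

Hydrogens are implicit in SMILES; fill each atom to its normal valence:
  8 × C: 2 H each → 16
  Total hydrogens = 16.

16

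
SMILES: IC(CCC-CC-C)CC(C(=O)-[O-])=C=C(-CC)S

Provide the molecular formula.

Heavy atoms from the SMILES: 14 C, 1 I, 2 O, 1 S.
Implicit hydrogens by atom environment:
  7 × C: 2 H each → 14
  4 × C: no H
  2 × C: 3 H each → 6
  1 × C: 1 H
  1 × I: no H
  1 × O: no H
  1 × O (charge -1): no H
  1 × S: 1 H
  Total hydrogens = 22.
Net charge -1.
Molecular formula: C14H22IO2S-

C14H22IO2S-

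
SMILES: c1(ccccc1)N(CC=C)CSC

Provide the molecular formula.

C11H15NS

Heavy atoms from the SMILES: 11 C, 1 N, 1 S.
Implicit hydrogens by atom environment:
  5 × C (aromatic): 1 H each → 5
  3 × C: 2 H each → 6
  1 × C: 3 H
  1 × C: 1 H
  1 × C (aromatic): no H
  1 × N: no H
  1 × S: no H
  Total hydrogens = 15.
Molecular formula: C11H15NS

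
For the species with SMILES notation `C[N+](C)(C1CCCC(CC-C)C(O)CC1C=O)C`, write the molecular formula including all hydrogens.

Heavy atoms from the SMILES: 15 C, 1 N, 2 O.
Implicit hydrogens by atom environment:
  6 × C: 2 H each → 12
  5 × C: 1 H each → 5
  4 × C: 3 H each → 12
  1 × N (charge +1): no H
  1 × O: 1 H
  1 × O: no H
  Total hydrogens = 30.
Net charge +1.
Molecular formula: C15H30NO2+

C15H30NO2+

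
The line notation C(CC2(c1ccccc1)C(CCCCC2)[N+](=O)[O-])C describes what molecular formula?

Heavy atoms from the SMILES: 16 C, 1 N, 2 O.
Implicit hydrogens by atom environment:
  7 × C: 2 H each → 14
  5 × C (aromatic): 1 H each → 5
  1 × C: 3 H
  1 × C: 1 H
  1 × C: no H
  1 × C (aromatic): no H
  1 × N (charge +1): no H
  1 × O: no H
  1 × O (charge -1): no H
  Total hydrogens = 23.
Molecular formula: C16H23NO2

C16H23NO2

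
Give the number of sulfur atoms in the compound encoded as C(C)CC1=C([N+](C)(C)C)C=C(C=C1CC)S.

1

The symbol for sulfur appears 1 time in the SMILES.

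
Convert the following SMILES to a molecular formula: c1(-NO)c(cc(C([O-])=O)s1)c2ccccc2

Heavy atoms from the SMILES: 11 C, 1 N, 3 O, 1 S.
Implicit hydrogens by atom environment:
  6 × C (aromatic): 1 H each → 6
  4 × C (aromatic): no H
  1 × C: no H
  1 × N: 1 H
  1 × O: 1 H
  1 × O: no H
  1 × O (charge -1): no H
  1 × S (aromatic): no H
  Total hydrogens = 8.
Net charge -1.
Molecular formula: C11H8NO3S-

C11H8NO3S-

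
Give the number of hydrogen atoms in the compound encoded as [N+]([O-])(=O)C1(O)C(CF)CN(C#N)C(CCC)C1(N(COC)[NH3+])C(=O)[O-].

Hydrogens are implicit in SMILES; fill each atom to its normal valence:
  5 × C: 2 H each → 10
  4 × C: no H
  3 × N: no H
  3 × O: no H
  2 × C: 3 H each → 6
  2 × C: 1 H each → 2
  2 × O (charge -1): no H
  1 × F: no H
  1 × N (charge +1): 3 H
  1 × N (charge +1): no H
  1 × O: 1 H
  Total hydrogens = 22.

22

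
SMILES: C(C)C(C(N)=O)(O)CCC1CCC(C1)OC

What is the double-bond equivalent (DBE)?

2

Molecular formula from the SMILES: C12H23NO3.
DoU = (2C + 2 + N − H − X)/2 = (2·12 + 2 + 1 − 23 − 0)/2 = 4/2 = 2.
(Structurally: 1 ring(s) + 1 π bond(s) = 2.)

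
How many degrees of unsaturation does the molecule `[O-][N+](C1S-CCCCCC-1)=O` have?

Molecular formula from the SMILES: C7H13NO2S.
DoU = (2C + 2 + N − H − X)/2 = (2·7 + 2 + 1 − 13 − 0)/2 = 4/2 = 2.
(Structurally: 1 ring(s) + 1 π bond(s) = 2.)

2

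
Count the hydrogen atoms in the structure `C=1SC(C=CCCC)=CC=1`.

Hydrogens are implicit in SMILES; fill each atom to its normal valence:
  3 × C (aromatic): 1 H each → 3
  2 × C: 2 H each → 4
  2 × C: 1 H each → 2
  1 × C: 3 H
  1 × C (aromatic): no H
  1 × S (aromatic): no H
  Total hydrogens = 12.

12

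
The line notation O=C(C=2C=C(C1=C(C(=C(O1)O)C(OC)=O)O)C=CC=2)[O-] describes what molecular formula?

Heavy atoms from the SMILES: 13 C, 7 O.
Implicit hydrogens by atom environment:
  6 × C (aromatic): no H
  4 × C (aromatic): 1 H each → 4
  3 × O: no H
  2 × C: no H
  2 × O: 1 H each → 2
  1 × C: 3 H
  1 × O (aromatic): no H
  1 × O (charge -1): no H
  Total hydrogens = 9.
Net charge -1.
Molecular formula: C13H9O7-

C13H9O7-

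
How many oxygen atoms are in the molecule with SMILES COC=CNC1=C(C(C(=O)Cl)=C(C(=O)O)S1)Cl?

4

The symbol for oxygen appears 4 times in the SMILES.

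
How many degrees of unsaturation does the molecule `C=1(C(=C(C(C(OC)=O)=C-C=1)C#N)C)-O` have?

Molecular formula from the SMILES: C10H9NO3.
DoU = (2C + 2 + N − H − X)/2 = (2·10 + 2 + 1 − 9 − 0)/2 = 14/2 = 7.
(Structurally: 1 ring(s) + 6 π bond(s) = 7.)

7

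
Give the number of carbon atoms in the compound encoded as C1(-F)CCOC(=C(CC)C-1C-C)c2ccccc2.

The symbol for carbon appears 16 times in the SMILES. Lowercase c denotes aromatic carbon and counts toward C.

16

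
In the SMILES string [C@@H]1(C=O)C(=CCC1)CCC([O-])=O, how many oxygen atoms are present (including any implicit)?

3

The symbol for oxygen appears 3 times in the SMILES.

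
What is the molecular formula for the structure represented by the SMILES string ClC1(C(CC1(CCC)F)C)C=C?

C10H16ClF

Heavy atoms from the SMILES: 10 C, 1 Cl, 1 F.
Implicit hydrogens by atom environment:
  4 × C: 2 H each → 8
  2 × C: 3 H each → 6
  2 × C: 1 H each → 2
  2 × C: no H
  1 × Cl: no H
  1 × F: no H
  Total hydrogens = 16.
Molecular formula: C10H16ClF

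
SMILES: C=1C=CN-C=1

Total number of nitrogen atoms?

1

The symbol for nitrogen appears 1 time in the SMILES.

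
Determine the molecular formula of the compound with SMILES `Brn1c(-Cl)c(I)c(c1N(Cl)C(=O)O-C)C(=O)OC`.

C8H6BrCl2IN2O4

Heavy atoms from the SMILES: 1 Br, 8 C, 2 Cl, 1 I, 2 N, 4 O.
Implicit hydrogens by atom environment:
  4 × C (aromatic): no H
  4 × O: no H
  2 × C: 3 H each → 6
  2 × C: no H
  2 × Cl: no H
  1 × Br: no H
  1 × I: no H
  1 × N (aromatic): no H
  1 × N: no H
  Total hydrogens = 6.
Molecular formula: C8H6BrCl2IN2O4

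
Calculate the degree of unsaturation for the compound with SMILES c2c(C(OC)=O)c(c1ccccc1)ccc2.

Molecular formula from the SMILES: C14H12O2.
DoU = (2C + 2 + N − H − X)/2 = (2·14 + 2 + 0 − 12 − 0)/2 = 18/2 = 9.
(Structurally: 2 ring(s) + 7 π bond(s) = 9.)

9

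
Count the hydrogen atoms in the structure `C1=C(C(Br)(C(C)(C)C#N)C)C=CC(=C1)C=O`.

14

Hydrogens are implicit in SMILES; fill each atom to its normal valence:
  4 × C (aromatic): 1 H each → 4
  3 × C: 3 H each → 9
  3 × C: no H
  2 × C (aromatic): no H
  1 × Br: no H
  1 × C: 1 H
  1 × N: no H
  1 × O: no H
  Total hydrogens = 14.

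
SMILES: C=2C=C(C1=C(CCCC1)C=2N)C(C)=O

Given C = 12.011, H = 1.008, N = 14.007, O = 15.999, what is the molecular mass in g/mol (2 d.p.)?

Molecular formula: C12H15NO.
M = 12×12.011 + 15×1.008 + 1×14.007 + 1×15.999 = 189.26 g/mol.

189.26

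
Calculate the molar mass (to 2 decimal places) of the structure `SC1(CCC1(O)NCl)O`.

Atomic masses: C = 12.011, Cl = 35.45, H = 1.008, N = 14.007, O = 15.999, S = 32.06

169.62

Molecular formula: C4H8ClNO2S.
M = 4×12.011 + 1×35.45 + 8×1.008 + 1×14.007 + 2×15.999 + 1×32.06 = 169.62 g/mol.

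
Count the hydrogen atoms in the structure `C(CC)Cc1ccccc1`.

Hydrogens are implicit in SMILES; fill each atom to its normal valence:
  5 × C (aromatic): 1 H each → 5
  3 × C: 2 H each → 6
  1 × C: 3 H
  1 × C (aromatic): no H
  Total hydrogens = 14.

14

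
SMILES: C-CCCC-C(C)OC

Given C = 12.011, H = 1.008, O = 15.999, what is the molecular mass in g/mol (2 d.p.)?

Molecular formula: C8H18O.
M = 8×12.011 + 18×1.008 + 1×15.999 = 130.23 g/mol.

130.23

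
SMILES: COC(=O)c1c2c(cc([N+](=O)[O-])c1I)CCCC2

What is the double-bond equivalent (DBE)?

7

Molecular formula from the SMILES: C12H12INO4.
DoU = (2C + 2 + N − H − X)/2 = (2·12 + 2 + 1 − 12 − 1)/2 = 14/2 = 7.
(Structurally: 2 ring(s) + 5 π bond(s) = 7.)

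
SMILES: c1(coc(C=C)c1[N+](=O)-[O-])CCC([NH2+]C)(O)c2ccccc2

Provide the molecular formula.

Heavy atoms from the SMILES: 16 C, 2 N, 4 O.
Implicit hydrogens by atom environment:
  6 × C (aromatic): 1 H each → 6
  4 × C (aromatic): no H
  3 × C: 2 H each → 6
  1 × C: 3 H
  1 × C: 1 H
  1 × C: no H
  1 × N (charge +1): 2 H
  1 × N (charge +1): no H
  1 × O: 1 H
  1 × O (aromatic): no H
  1 × O: no H
  1 × O (charge -1): no H
  Total hydrogens = 19.
Net charge +1.
Molecular formula: C16H19N2O4+

C16H19N2O4+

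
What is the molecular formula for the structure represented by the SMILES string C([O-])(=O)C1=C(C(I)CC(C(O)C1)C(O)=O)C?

C10H12IO5-

Heavy atoms from the SMILES: 10 C, 1 I, 5 O.
Implicit hydrogens by atom environment:
  4 × C: no H
  3 × C: 1 H each → 3
  2 × C: 2 H each → 4
  2 × O: 1 H each → 2
  2 × O: no H
  1 × C: 3 H
  1 × I: no H
  1 × O (charge -1): no H
  Total hydrogens = 12.
Net charge -1.
Molecular formula: C10H12IO5-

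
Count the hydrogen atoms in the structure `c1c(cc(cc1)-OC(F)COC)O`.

Hydrogens are implicit in SMILES; fill each atom to its normal valence:
  4 × C (aromatic): 1 H each → 4
  2 × C (aromatic): no H
  2 × O: no H
  1 × C: 3 H
  1 × C: 2 H
  1 × C: 1 H
  1 × F: no H
  1 × O: 1 H
  Total hydrogens = 11.

11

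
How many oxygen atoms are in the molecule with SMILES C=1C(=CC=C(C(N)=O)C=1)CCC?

1

The symbol for oxygen appears 1 time in the SMILES.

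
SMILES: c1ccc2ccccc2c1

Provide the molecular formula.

Heavy atoms from the SMILES: 10 C.
Implicit hydrogens by atom environment:
  8 × C (aromatic): 1 H each → 8
  2 × C (aromatic): no H
  Total hydrogens = 8.
Molecular formula: C10H8

C10H8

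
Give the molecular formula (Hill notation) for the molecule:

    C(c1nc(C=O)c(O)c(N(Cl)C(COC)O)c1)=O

Heavy atoms from the SMILES: 10 C, 1 Cl, 2 N, 5 O.
Implicit hydrogens by atom environment:
  4 × C (aromatic): no H
  3 × C: 1 H each → 3
  3 × O: no H
  2 × O: 1 H each → 2
  1 × C: 3 H
  1 × C: 2 H
  1 × C (aromatic): 1 H
  1 × Cl: no H
  1 × N (aromatic): no H
  1 × N: no H
  Total hydrogens = 11.
Molecular formula: C10H11ClN2O5

C10H11ClN2O5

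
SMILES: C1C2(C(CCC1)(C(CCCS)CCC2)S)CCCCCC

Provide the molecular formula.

Heavy atoms from the SMILES: 19 C, 2 S.
Implicit hydrogens by atom environment:
  15 × C: 2 H each → 30
  2 × C: no H
  2 × S: 1 H each → 2
  1 × C: 3 H
  1 × C: 1 H
  Total hydrogens = 36.
Molecular formula: C19H36S2

C19H36S2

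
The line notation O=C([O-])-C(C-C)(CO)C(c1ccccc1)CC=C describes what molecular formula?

Heavy atoms from the SMILES: 15 C, 3 O.
Implicit hydrogens by atom environment:
  5 × C (aromatic): 1 H each → 5
  4 × C: 2 H each → 8
  2 × C: 1 H each → 2
  2 × C: no H
  1 × C: 3 H
  1 × C (aromatic): no H
  1 × O: 1 H
  1 × O: no H
  1 × O (charge -1): no H
  Total hydrogens = 19.
Net charge -1.
Molecular formula: C15H19O3-

C15H19O3-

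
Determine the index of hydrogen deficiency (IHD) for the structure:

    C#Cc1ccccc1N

6

Molecular formula from the SMILES: C8H7N.
DoU = (2C + 2 + N − H − X)/2 = (2·8 + 2 + 1 − 7 − 0)/2 = 12/2 = 6.
(Structurally: 1 ring(s) + 5 π bond(s) = 6.)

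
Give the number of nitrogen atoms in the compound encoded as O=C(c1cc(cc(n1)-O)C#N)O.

2

The symbol for nitrogen appears 2 times in the SMILES.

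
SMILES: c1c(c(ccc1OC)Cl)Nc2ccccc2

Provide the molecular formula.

C13H12ClNO

Heavy atoms from the SMILES: 13 C, 1 Cl, 1 N, 1 O.
Implicit hydrogens by atom environment:
  8 × C (aromatic): 1 H each → 8
  4 × C (aromatic): no H
  1 × C: 3 H
  1 × Cl: no H
  1 × N: 1 H
  1 × O: no H
  Total hydrogens = 12.
Molecular formula: C13H12ClNO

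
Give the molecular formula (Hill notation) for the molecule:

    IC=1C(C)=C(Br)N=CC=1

C6H5BrIN

Heavy atoms from the SMILES: 1 Br, 6 C, 1 I, 1 N.
Implicit hydrogens by atom environment:
  3 × C (aromatic): no H
  2 × C (aromatic): 1 H each → 2
  1 × Br: no H
  1 × C: 3 H
  1 × I: no H
  1 × N (aromatic): no H
  Total hydrogens = 5.
Molecular formula: C6H5BrIN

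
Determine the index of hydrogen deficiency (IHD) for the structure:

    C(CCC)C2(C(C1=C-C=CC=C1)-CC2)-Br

5

Molecular formula from the SMILES: C14H19Br.
DoU = (2C + 2 + N − H − X)/2 = (2·14 + 2 + 0 − 19 − 1)/2 = 10/2 = 5.
(Structurally: 2 ring(s) + 3 π bond(s) = 5.)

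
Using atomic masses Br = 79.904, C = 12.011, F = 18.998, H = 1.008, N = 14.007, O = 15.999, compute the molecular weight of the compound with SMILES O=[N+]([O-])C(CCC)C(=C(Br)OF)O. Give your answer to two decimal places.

Molecular formula: C6H9BrFNO4.
M = 1×79.904 + 6×12.011 + 1×18.998 + 9×1.008 + 1×14.007 + 4×15.999 = 258.04 g/mol.

258.04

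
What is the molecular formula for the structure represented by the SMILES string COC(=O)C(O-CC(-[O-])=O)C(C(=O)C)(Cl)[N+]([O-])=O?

C8H9ClNO8-

Heavy atoms from the SMILES: 8 C, 1 Cl, 1 N, 8 O.
Implicit hydrogens by atom environment:
  6 × O: no H
  4 × C: no H
  2 × C: 3 H each → 6
  2 × O (charge -1): no H
  1 × C: 2 H
  1 × C: 1 H
  1 × Cl: no H
  1 × N (charge +1): no H
  Total hydrogens = 9.
Net charge -1.
Molecular formula: C8H9ClNO8-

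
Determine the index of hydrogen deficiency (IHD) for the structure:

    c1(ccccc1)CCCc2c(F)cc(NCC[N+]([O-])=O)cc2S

9

Molecular formula from the SMILES: C17H19FN2O2S.
DoU = (2C + 2 + N − H − X)/2 = (2·17 + 2 + 2 − 19 − 1)/2 = 18/2 = 9.
(Structurally: 2 ring(s) + 7 π bond(s) = 9.)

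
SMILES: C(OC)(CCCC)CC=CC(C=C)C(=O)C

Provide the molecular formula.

C14H24O2

Heavy atoms from the SMILES: 14 C, 2 O.
Implicit hydrogens by atom environment:
  5 × C: 2 H each → 10
  5 × C: 1 H each → 5
  3 × C: 3 H each → 9
  2 × O: no H
  1 × C: no H
  Total hydrogens = 24.
Molecular formula: C14H24O2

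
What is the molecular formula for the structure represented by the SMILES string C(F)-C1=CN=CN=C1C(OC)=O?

C7H7FN2O2

Heavy atoms from the SMILES: 7 C, 1 F, 2 N, 2 O.
Implicit hydrogens by atom environment:
  2 × C (aromatic): 1 H each → 2
  2 × C (aromatic): no H
  2 × N (aromatic): no H
  2 × O: no H
  1 × C: 3 H
  1 × C: 2 H
  1 × C: no H
  1 × F: no H
  Total hydrogens = 7.
Molecular formula: C7H7FN2O2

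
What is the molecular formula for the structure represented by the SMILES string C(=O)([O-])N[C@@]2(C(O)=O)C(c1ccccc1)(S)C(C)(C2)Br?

Heavy atoms from the SMILES: 1 Br, 13 C, 1 N, 4 O, 1 S.
Implicit hydrogens by atom environment:
  5 × C (aromatic): 1 H each → 5
  5 × C: no H
  2 × O: no H
  1 × Br: no H
  1 × C: 3 H
  1 × C: 2 H
  1 × C (aromatic): no H
  1 × N: 1 H
  1 × O: 1 H
  1 × O (charge -1): no H
  1 × S: 1 H
  Total hydrogens = 13.
Net charge -1.
Molecular formula: C13H13BrNO4S-

C13H13BrNO4S-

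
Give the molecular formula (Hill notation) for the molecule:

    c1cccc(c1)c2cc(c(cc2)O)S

C12H10OS

Heavy atoms from the SMILES: 12 C, 1 O, 1 S.
Implicit hydrogens by atom environment:
  8 × C (aromatic): 1 H each → 8
  4 × C (aromatic): no H
  1 × O: 1 H
  1 × S: 1 H
  Total hydrogens = 10.
Molecular formula: C12H10OS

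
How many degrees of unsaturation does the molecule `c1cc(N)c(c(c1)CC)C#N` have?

6

Molecular formula from the SMILES: C9H10N2.
DoU = (2C + 2 + N − H − X)/2 = (2·9 + 2 + 2 − 10 − 0)/2 = 12/2 = 6.
(Structurally: 1 ring(s) + 5 π bond(s) = 6.)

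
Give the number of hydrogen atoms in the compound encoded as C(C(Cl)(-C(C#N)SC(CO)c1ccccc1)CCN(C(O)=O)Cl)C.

20

Hydrogens are implicit in SMILES; fill each atom to its normal valence:
  5 × C (aromatic): 1 H each → 5
  4 × C: 2 H each → 8
  3 × C: no H
  2 × C: 1 H each → 2
  2 × Cl: no H
  2 × N: no H
  2 × O: 1 H each → 2
  1 × C: 3 H
  1 × C (aromatic): no H
  1 × O: no H
  1 × S: no H
  Total hydrogens = 20.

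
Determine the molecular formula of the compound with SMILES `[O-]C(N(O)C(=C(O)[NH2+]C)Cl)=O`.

Heavy atoms from the SMILES: 4 C, 1 Cl, 2 N, 4 O.
Implicit hydrogens by atom environment:
  3 × C: no H
  2 × O: 1 H each → 2
  1 × C: 3 H
  1 × Cl: no H
  1 × N (charge +1): 2 H
  1 × N: no H
  1 × O: no H
  1 × O (charge -1): no H
  Total hydrogens = 7.
Molecular formula: C4H7ClN2O4

C4H7ClN2O4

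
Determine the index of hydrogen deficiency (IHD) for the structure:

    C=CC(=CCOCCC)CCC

Molecular formula from the SMILES: C11H20O.
DoU = (2C + 2 + N − H − X)/2 = (2·11 + 2 + 0 − 20 − 0)/2 = 4/2 = 2.
(Structurally: 0 ring(s) + 2 π bond(s) = 2.)

2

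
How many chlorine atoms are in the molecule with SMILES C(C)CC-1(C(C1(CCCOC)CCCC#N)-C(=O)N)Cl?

The symbol for chlorine appears 1 time in the SMILES.

1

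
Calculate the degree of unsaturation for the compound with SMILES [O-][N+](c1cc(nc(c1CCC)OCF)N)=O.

Molecular formula from the SMILES: C9H12FN3O3.
DoU = (2C + 2 + N − H − X)/2 = (2·9 + 2 + 3 − 12 − 1)/2 = 10/2 = 5.
(Structurally: 1 ring(s) + 4 π bond(s) = 5.)

5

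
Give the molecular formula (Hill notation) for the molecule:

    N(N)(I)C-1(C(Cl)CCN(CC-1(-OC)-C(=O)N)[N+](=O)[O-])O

C8H15ClIN5O5

Heavy atoms from the SMILES: 8 C, 1 Cl, 1 I, 5 N, 5 O.
Implicit hydrogens by atom environment:
  3 × C: 2 H each → 6
  3 × C: no H
  3 × O: no H
  2 × N: 2 H each → 4
  2 × N: no H
  1 × C: 3 H
  1 × C: 1 H
  1 × Cl: no H
  1 × I: no H
  1 × N (charge +1): no H
  1 × O: 1 H
  1 × O (charge -1): no H
  Total hydrogens = 15.
Molecular formula: C8H15ClIN5O5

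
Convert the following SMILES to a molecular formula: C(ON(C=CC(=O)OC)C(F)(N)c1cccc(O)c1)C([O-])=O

C13H14FN2O6-

Heavy atoms from the SMILES: 13 C, 1 F, 2 N, 6 O.
Implicit hydrogens by atom environment:
  4 × C (aromatic): 1 H each → 4
  4 × O: no H
  3 × C: no H
  2 × C: 1 H each → 2
  2 × C (aromatic): no H
  1 × C: 3 H
  1 × C: 2 H
  1 × F: no H
  1 × N: 2 H
  1 × N: no H
  1 × O: 1 H
  1 × O (charge -1): no H
  Total hydrogens = 14.
Net charge -1.
Molecular formula: C13H14FN2O6-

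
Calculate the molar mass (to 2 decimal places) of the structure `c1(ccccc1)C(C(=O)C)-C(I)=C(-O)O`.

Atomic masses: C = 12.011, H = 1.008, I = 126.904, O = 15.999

Molecular formula: C11H11IO3.
M = 11×12.011 + 11×1.008 + 1×126.904 + 3×15.999 = 318.11 g/mol.

318.11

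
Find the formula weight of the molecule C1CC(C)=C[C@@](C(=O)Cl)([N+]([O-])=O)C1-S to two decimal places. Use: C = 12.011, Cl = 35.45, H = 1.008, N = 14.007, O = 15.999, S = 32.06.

Molecular formula: C8H10ClNO3S.
M = 8×12.011 + 1×35.45 + 10×1.008 + 1×14.007 + 3×15.999 + 1×32.06 = 235.68 g/mol.

235.68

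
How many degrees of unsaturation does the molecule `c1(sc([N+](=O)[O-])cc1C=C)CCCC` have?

Molecular formula from the SMILES: C10H13NO2S.
DoU = (2C + 2 + N − H − X)/2 = (2·10 + 2 + 1 − 13 − 0)/2 = 10/2 = 5.
(Structurally: 1 ring(s) + 4 π bond(s) = 5.)

5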